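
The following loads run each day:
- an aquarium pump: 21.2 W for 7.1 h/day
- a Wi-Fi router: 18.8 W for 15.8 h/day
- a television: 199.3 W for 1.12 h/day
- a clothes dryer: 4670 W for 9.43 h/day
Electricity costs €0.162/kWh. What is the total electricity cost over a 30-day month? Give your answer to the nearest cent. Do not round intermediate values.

€217.29

aquarium pump: 21.2 W × 7.1 h × 30 d = 4,516 Wh = 4.516 kWh
Wi-Fi router: 18.8 W × 15.8 h × 30 d = 8,911 Wh = 8.911 kWh
television: 199.3 W × 1.12 h × 30 d = 6,696 Wh = 6.696 kWh
clothes dryer: 4670 W × 9.43 h × 30 d = 1,321,143 Wh = 1,321 kWh
Total energy = 4.516 + 8.911 + 6.696 + 1,321 = 1,341 kWh
Cost = 1,341 kWh × €0.162 = €217.29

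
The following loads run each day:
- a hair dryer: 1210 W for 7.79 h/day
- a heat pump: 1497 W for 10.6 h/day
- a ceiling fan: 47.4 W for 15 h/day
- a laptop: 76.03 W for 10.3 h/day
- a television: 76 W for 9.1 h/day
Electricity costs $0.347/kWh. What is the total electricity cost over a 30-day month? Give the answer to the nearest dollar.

hair dryer: 1210 W × 7.79 h × 30 d = 282,777 Wh = 282.8 kWh
heat pump: 1497 W × 10.6 h × 30 d = 476,046 Wh = 476 kWh
ceiling fan: 47.4 W × 15 h × 30 d = 21,330 Wh = 21.33 kWh
laptop: 76.03 W × 10.3 h × 30 d = 23,493 Wh = 23.49 kWh
television: 76 W × 9.1 h × 30 d = 20,748 Wh = 20.75 kWh
Total energy = 282.8 + 476 + 21.33 + 23.49 + 20.75 = 824.4 kWh
Cost = 824.4 kWh × $0.347 = $286.06 ≈ $286

$286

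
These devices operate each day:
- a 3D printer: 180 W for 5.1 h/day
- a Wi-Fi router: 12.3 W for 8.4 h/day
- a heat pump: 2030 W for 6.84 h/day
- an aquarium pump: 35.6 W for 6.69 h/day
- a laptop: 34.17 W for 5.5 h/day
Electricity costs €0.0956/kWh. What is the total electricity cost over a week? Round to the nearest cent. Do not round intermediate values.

€10.26

3D printer: 180 W × 5.1 h × 7 d = 6,426 Wh = 6.426 kWh
Wi-Fi router: 12.3 W × 8.4 h × 7 d = 723 Wh = 0.7232 kWh
heat pump: 2030 W × 6.84 h × 7 d = 97,196 Wh = 97.2 kWh
aquarium pump: 35.6 W × 6.69 h × 7 d = 1,667 Wh = 1.667 kWh
laptop: 34.17 W × 5.5 h × 7 d = 1,316 Wh = 1.316 kWh
Total energy = 6.426 + 0.7232 + 97.2 + 1.667 + 1.316 = 107.3 kWh
Cost = 107.3 kWh × €0.0956 = €10.26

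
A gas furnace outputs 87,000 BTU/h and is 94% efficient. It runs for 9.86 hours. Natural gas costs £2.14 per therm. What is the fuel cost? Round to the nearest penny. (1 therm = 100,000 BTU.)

Heat delivered = 87,000 BTU/h × 9.86 h = 857,820 BTU
Gas input = 857,820 / 0.94 = 912,574 BTU
= 912,574 / 100,000 = 9.126 therm
Cost = 9.126 × £2.14/therm = £19.53

£19.53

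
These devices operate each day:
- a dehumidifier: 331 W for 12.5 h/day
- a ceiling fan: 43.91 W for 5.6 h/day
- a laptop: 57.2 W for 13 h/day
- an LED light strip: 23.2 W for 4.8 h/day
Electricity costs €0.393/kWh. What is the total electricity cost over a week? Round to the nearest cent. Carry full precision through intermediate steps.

€14.41

dehumidifier: 331 W × 12.5 h × 7 d = 28,962 Wh = 28.96 kWh
ceiling fan: 43.91 W × 5.6 h × 7 d = 1,721 Wh = 1.721 kWh
laptop: 57.2 W × 13 h × 7 d = 5,205 Wh = 5.205 kWh
LED light strip: 23.2 W × 4.8 h × 7 d = 780 Wh = 0.7795 kWh
Total energy = 28.96 + 1.721 + 5.205 + 0.7795 = 36.67 kWh
Cost = 36.67 kWh × €0.393 = €14.41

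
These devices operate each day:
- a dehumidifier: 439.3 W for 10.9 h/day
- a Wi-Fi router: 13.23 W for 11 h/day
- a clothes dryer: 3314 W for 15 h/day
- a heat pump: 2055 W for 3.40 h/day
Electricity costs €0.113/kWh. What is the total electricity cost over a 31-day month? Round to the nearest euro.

dehumidifier: 439.3 W × 10.9 h × 31 d = 148,439 Wh = 148.4 kWh
Wi-Fi router: 13.23 W × 11 h × 31 d = 4,511 Wh = 4.511 kWh
clothes dryer: 3314 W × 15 h × 31 d = 1,541,010 Wh = 1,541 kWh
heat pump: 2055 W × 3.40 h × 31 d = 216,597 Wh = 216.6 kWh
Total energy = 148.4 + 4.511 + 1,541 + 216.6 = 1,911 kWh
Cost = 1,911 kWh × €0.113 = €215.89 ≈ €216

€216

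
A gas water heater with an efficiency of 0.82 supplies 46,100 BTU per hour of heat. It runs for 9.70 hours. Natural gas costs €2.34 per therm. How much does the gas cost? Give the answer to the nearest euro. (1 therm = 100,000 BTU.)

Heat delivered = 46,100 BTU/h × 9.70 h = 447,170 BTU
Gas input = 447,170 / 0.82 = 545,329 BTU
= 545,329 / 100,000 = 5.453 therm
Cost = 5.453 × €2.34/therm = €12.76 ≈ €13

€13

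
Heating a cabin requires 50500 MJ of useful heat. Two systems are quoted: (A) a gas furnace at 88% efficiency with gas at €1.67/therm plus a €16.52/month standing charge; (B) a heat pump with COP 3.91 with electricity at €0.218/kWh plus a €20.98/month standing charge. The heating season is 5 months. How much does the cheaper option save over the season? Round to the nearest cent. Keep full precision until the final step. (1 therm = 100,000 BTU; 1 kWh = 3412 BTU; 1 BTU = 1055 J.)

Heat load = 50500 MJ = 50,500,000,000 J / 1055 = 47,867,299 BTU
Gas: input = 47,867,299 / 0.88 = 54,394,657 BTU = 543.9 therm → 543.9 × €1.67 = €908.39; + 5 × €16.52 standing = €990.99
Heat pump: 47,867,299 BTU / 3412 = 14,030 kWh heat; / 3.91 = 3,588 kWh in → × €0.218 = €782.19; + 5 × €20.98 standing = €887.09
Difference = |€990.99 − €887.09| = €103.91

€103.91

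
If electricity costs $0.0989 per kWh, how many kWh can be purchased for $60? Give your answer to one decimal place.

$60 / $0.0989 per kWh = 606.7 kWh

606.7 kWh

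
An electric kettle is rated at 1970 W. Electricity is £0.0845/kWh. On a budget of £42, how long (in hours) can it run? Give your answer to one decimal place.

Energy budget = £42 / £0.0845 per kWh = 497 kWh = 497,041 Wh
Runtime = 497,041 Wh / 1970 W = 252.3 h

252.3 h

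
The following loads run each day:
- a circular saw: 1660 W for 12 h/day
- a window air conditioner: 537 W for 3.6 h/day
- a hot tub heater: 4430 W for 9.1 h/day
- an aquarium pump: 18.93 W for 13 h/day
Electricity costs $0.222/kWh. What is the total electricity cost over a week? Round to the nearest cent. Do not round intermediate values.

$96.99

circular saw: 1660 W × 12 h × 7 d = 139,440 Wh = 139.4 kWh
window air conditioner: 537 W × 3.6 h × 7 d = 13,532 Wh = 13.53 kWh
hot tub heater: 4430 W × 9.1 h × 7 d = 282,191 Wh = 282.2 kWh
aquarium pump: 18.93 W × 13 h × 7 d = 1,723 Wh = 1.723 kWh
Total energy = 139.4 + 13.53 + 282.2 + 1.723 = 436.9 kWh
Cost = 436.9 kWh × $0.222 = $96.99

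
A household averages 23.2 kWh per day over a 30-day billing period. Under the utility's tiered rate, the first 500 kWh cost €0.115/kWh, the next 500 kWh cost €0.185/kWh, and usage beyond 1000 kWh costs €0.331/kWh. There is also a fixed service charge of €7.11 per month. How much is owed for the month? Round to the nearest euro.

Usage = 23.2 kWh/day × 30 days = 696 kWh
First 500 kWh × €0.115 = €57.50
Next 196 kWh × €0.185 = €36.26
Remaining tier: 0 kWh (not reached)
Energy charge = €93.76; + service €7.11 = €100.87 ≈ €101

€101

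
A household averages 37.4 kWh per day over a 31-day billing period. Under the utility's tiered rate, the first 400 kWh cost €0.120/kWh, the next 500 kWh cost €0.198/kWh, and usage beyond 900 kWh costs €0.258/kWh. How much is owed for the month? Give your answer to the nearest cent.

Usage = 37.4 kWh/day × 31 days = 1159.4 kWh
First 400 kWh × €0.120 = €48.00
Next 500 kWh × €0.198 = €99.00
Remaining 259.4 kWh × €0.258 = €66.93
Total = €213.93

€213.93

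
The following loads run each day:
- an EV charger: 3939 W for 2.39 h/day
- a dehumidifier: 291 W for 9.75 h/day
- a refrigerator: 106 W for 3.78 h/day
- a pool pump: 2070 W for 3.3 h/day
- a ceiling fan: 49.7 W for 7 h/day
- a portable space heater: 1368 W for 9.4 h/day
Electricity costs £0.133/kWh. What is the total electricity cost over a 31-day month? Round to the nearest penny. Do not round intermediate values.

£134.78

EV charger: 3939 W × 2.39 h × 31 d = 291,841 Wh = 291.8 kWh
dehumidifier: 291 W × 9.75 h × 31 d = 87,955 Wh = 87.95 kWh
refrigerator: 106 W × 3.78 h × 31 d = 12,421 Wh = 12.42 kWh
pool pump: 2070 W × 3.3 h × 31 d = 211,761 Wh = 211.8 kWh
ceiling fan: 49.7 W × 7 h × 31 d = 10,785 Wh = 10.78 kWh
portable space heater: 1368 W × 9.4 h × 31 d = 398,635 Wh = 398.6 kWh
Total energy = 291.8 + 87.95 + 12.42 + 211.8 + 10.78 + 398.6 = 1,013 kWh
Cost = 1,013 kWh × £0.133 = £134.78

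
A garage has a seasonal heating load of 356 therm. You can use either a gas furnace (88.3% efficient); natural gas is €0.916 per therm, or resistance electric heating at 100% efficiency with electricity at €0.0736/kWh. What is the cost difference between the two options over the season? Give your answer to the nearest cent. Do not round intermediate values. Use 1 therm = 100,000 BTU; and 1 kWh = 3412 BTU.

€398.62

Heat load = 356 therm × 100,000 = 35,600,000 BTU
Gas: input = 35,600,000 / 0.883 = 40,317,101 BTU = 403.2 therm → 403.2 × €0.916 = €369.30
Electric: 35,600,000 BTU / 3412 = 10,430 kWh → × €0.0736 = €767.92
Difference = |€369.30 − €767.92| = €398.62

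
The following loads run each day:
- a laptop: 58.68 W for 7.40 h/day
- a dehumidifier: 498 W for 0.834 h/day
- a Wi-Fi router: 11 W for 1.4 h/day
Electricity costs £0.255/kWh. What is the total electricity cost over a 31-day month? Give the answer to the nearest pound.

laptop: 58.68 W × 7.40 h × 31 d = 13,461 Wh = 13.46 kWh
dehumidifier: 498 W × 0.834 h × 31 d = 12,875 Wh = 12.88 kWh
Wi-Fi router: 11 W × 1.4 h × 31 d = 477 Wh = 0.4774 kWh
Total energy = 13.46 + 12.88 + 0.4774 = 26.81 kWh
Cost = 26.81 kWh × £0.255 = £6.84 ≈ £7

£7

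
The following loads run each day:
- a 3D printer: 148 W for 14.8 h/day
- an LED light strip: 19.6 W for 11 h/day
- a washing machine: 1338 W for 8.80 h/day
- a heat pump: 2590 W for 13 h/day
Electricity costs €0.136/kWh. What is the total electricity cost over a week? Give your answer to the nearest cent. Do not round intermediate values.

3D printer: 148 W × 14.8 h × 7 d = 15,333 Wh = 15.33 kWh
LED light strip: 19.6 W × 11 h × 7 d = 1,509 Wh = 1.509 kWh
washing machine: 1338 W × 8.80 h × 7 d = 82,421 Wh = 82.42 kWh
heat pump: 2590 W × 13 h × 7 d = 235,690 Wh = 235.7 kWh
Total energy = 15.33 + 1.509 + 82.42 + 235.7 = 335 kWh
Cost = 335 kWh × €0.136 = €45.55

€45.55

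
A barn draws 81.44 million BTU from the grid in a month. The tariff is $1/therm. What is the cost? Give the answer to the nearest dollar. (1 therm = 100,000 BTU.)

$814

81.44 million BTU × (10 therm/million BTU) = 814.4 therm
Cost = 814.4 therm × $1/therm = $814.40 ≈ $814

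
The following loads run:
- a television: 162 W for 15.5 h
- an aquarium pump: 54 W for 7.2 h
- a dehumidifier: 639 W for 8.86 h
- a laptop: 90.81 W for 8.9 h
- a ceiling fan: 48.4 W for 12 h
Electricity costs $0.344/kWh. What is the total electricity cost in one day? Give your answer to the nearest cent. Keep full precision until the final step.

television: 162 W × 15.5 h = 2,511 Wh = 2.511 kWh
aquarium pump: 54 W × 7.2 h = 389 Wh = 0.3888 kWh
dehumidifier: 639 W × 8.86 h = 5,662 Wh = 5.662 kWh
laptop: 90.81 W × 8.9 h = 808 Wh = 0.8082 kWh
ceiling fan: 48.4 W × 12 h = 581 Wh = 0.5808 kWh
Total energy = 2.511 + 0.3888 + 5.662 + 0.8082 + 0.5808 = 9.95 kWh
Cost = 9.95 kWh × $0.344 = $3.42

$3.42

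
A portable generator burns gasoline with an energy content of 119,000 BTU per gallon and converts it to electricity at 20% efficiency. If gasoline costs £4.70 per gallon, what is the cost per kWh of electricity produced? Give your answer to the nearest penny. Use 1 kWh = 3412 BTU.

Electrical output per gallon = 119,000 BTU × 0.20 / 3412 BTU/kWh = 6.975 kWh
Cost per kWh = £4.70 / 6.975 kWh = £0.674

£0.67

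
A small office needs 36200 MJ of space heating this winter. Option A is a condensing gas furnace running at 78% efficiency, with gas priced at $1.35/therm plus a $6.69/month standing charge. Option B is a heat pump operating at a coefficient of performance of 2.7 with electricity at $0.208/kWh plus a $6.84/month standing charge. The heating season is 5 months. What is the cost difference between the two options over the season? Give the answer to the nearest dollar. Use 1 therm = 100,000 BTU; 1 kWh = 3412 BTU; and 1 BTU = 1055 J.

$182

Heat load = 36200 MJ = 36,200,000,000 J / 1055 = 34,312,796 BTU
Gas: input = 34,312,796 / 0.78 = 43,990,764 BTU = 439.9 therm → 439.9 × $1.35 = $593.88; + 5 × $6.69 standing = $627.33
Heat pump: 34,312,796 BTU / 3412 = 10,060 kWh heat; / 2.7 = 3,725 kWh in → × $0.208 = $774.72; + 5 × $6.84 standing = $808.92
Difference = |$627.33 − $808.92| = $181.60 ≈ $182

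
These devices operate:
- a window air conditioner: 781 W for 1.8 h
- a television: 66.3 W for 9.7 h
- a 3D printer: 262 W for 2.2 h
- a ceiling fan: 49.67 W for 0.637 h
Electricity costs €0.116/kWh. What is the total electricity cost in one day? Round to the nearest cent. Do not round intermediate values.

€0.31

window air conditioner: 781 W × 1.8 h = 1,406 Wh = 1.406 kWh
television: 66.3 W × 9.7 h = 643 Wh = 0.6431 kWh
3D printer: 262 W × 2.2 h = 576 Wh = 0.5764 kWh
ceiling fan: 49.67 W × 0.637 h = 32 Wh = 0.03164 kWh
Total energy = 1.406 + 0.6431 + 0.5764 + 0.03164 = 2.657 kWh
Cost = 2.657 kWh × €0.116 = €0.31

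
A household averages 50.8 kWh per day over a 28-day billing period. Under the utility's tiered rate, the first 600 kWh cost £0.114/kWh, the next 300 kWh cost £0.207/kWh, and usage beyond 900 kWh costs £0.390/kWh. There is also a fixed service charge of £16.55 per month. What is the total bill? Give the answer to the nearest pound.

Usage = 50.8 kWh/day × 28 days = 1422.4 kWh
First 600 kWh × £0.114 = £68.40
Next 300 kWh × £0.207 = £62.10
Remaining 522.4 kWh × £0.390 = £203.74
Energy charge = £334.24; + service £16.55 = £350.79 ≈ £351

£351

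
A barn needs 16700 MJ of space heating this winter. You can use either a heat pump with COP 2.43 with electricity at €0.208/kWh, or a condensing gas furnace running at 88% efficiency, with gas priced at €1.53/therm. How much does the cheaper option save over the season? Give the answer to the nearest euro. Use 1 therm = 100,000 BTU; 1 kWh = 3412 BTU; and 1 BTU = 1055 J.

€122

Heat load = 16700 MJ = 16,700,000,000 J / 1055 = 15,829,384 BTU
Gas: input = 15,829,384 / 0.88 = 17,987,936 BTU = 179.9 therm → 179.9 × €1.53 = €275.22
Heat pump: 15,829,384 BTU / 3412 = 4,639 kWh heat; / 2.43 = 1,909 kWh in → × €0.208 = €397.11
Difference = |€275.22 − €397.11| = €121.90 ≈ €122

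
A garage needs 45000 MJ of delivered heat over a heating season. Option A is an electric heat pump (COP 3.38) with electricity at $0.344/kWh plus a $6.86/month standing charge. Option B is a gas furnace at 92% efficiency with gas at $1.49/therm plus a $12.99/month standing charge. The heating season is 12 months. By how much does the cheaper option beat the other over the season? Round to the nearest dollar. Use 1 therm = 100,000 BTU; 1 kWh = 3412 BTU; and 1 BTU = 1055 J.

$508

Heat load = 45000 MJ = 45,000,000,000 J / 1055 = 42,654,028 BTU
Gas: input = 42,654,028 / 0.92 = 46,363,074 BTU = 463.6 therm → 463.6 × $1.49 = $690.81; + 12 × $12.99 standing = $846.69
Heat pump: 42,654,028 BTU / 3412 = 12,500 kWh heat; / 3.38 = 3,699 kWh in → × $0.344 = $1,272.31; + 12 × $6.86 standing = $1,354.63
Difference = |$846.69 − $1,354.63| = $507.94 ≈ $508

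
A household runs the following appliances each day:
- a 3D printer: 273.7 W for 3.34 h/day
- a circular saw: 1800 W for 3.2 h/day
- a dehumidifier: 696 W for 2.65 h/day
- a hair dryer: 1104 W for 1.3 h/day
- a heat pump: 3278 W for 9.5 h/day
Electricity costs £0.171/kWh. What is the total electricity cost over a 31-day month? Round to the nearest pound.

3D printer: 273.7 W × 3.34 h × 31 d = 28,339 Wh = 28.34 kWh
circular saw: 1800 W × 3.2 h × 31 d = 178,560 Wh = 178.6 kWh
dehumidifier: 696 W × 2.65 h × 31 d = 57,176 Wh = 57.18 kWh
hair dryer: 1104 W × 1.3 h × 31 d = 44,491 Wh = 44.49 kWh
heat pump: 3278 W × 9.5 h × 31 d = 965,371 Wh = 965.4 kWh
Total energy = 28.34 + 178.6 + 57.18 + 44.49 + 965.4 = 1,274 kWh
Cost = 1,274 kWh × £0.171 = £217.84 ≈ £218

£218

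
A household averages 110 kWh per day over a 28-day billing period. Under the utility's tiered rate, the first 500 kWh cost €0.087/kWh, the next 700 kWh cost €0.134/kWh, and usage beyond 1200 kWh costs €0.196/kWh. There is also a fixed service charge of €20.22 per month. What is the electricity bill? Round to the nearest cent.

€526.00

Usage = 110 kWh/day × 28 days = 3080 kWh
First 500 kWh × €0.087 = €43.50
Next 700 kWh × €0.134 = €93.80
Remaining 1880 kWh × €0.196 = €368.48
Energy charge = €505.78; + service €20.22 = €526.00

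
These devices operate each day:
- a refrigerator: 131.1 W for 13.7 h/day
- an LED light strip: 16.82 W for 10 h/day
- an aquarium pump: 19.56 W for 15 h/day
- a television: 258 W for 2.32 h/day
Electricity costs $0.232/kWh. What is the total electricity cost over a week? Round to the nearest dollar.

refrigerator: 131.1 W × 13.7 h × 7 d = 12,572 Wh = 12.57 kWh
LED light strip: 16.82 W × 10 h × 7 d = 1,177 Wh = 1.177 kWh
aquarium pump: 19.56 W × 15 h × 7 d = 2,054 Wh = 2.054 kWh
television: 258 W × 2.32 h × 7 d = 4,190 Wh = 4.19 kWh
Total energy = 12.57 + 1.177 + 2.054 + 4.19 = 19.99 kWh
Cost = 19.99 kWh × $0.232 = $4.64 ≈ $5

$5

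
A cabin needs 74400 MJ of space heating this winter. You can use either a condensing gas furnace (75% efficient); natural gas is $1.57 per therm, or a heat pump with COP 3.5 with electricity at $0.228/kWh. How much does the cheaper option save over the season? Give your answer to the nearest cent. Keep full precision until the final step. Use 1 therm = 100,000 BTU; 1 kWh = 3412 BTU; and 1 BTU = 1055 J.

Heat load = 74400 MJ = 74,400,000,000 J / 1055 = 70,521,327 BTU
Gas: input = 70,521,327 / 0.75 = 94,028,436 BTU = 940.3 therm → 940.3 × $1.57 = $1,476.25
Heat pump: 70,521,327 BTU / 3412 = 20,670 kWh heat; / 3.5 = 5,905 kWh in → × $0.228 = $1,346.41
Difference = |$1,476.25 − $1,346.41| = $129.83

$129.83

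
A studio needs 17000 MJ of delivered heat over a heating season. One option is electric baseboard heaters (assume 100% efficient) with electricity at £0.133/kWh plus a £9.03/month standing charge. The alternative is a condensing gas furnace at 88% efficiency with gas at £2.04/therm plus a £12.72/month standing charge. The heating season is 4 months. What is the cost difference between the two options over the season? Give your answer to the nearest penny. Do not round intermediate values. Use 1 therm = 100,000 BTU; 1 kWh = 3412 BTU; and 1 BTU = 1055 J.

Heat load = 17000 MJ = 17,000,000,000 J / 1055 = 16,113,744 BTU
Gas: input = 16,113,744 / 0.88 = 18,311,073 BTU = 183.1 therm → 183.1 × £2.04 = £373.55; + 4 × £12.72 standing = £424.43
Electric: 16,113,744 BTU / 3412 = 4,723 kWh → × £0.133 = £628.11; + 4 × £9.03 standing = £664.23
Difference = |£424.43 − £664.23| = £239.81

£239.81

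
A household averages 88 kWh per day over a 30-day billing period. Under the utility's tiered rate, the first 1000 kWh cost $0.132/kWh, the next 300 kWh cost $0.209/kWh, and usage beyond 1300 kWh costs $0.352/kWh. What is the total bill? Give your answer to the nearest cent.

Usage = 88 kWh/day × 30 days = 2640 kWh
First 1000 kWh × $0.132 = $132.00
Next 300 kWh × $0.209 = $62.70
Remaining 1340 kWh × $0.352 = $471.68
Total = $666.38

$666.38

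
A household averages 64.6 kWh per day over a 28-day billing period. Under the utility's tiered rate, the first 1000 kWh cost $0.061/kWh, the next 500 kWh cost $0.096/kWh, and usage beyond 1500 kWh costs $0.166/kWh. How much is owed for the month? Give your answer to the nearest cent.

Usage = 64.6 kWh/day × 28 days = 1808.8 kWh
First 1000 kWh × $0.061 = $61.00
Next 500 kWh × $0.096 = $48.00
Remaining 308.8 kWh × $0.166 = $51.26
Total = $160.26

$160.26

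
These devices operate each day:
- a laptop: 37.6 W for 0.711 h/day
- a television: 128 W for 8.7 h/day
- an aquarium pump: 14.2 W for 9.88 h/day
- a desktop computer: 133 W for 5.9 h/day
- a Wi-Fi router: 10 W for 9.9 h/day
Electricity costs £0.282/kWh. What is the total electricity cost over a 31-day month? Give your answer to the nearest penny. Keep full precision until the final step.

laptop: 37.6 W × 0.711 h × 31 d = 829 Wh = 0.8287 kWh
television: 128 W × 8.7 h × 31 d = 34,522 Wh = 34.52 kWh
aquarium pump: 14.2 W × 9.88 h × 31 d = 4,349 Wh = 4.349 kWh
desktop computer: 133 W × 5.9 h × 31 d = 24,326 Wh = 24.33 kWh
Wi-Fi router: 10 W × 9.9 h × 31 d = 3,069 Wh = 3.069 kWh
Total energy = 0.8287 + 34.52 + 4.349 + 24.33 + 3.069 = 67.09 kWh
Cost = 67.09 kWh × £0.282 = £18.92

£18.92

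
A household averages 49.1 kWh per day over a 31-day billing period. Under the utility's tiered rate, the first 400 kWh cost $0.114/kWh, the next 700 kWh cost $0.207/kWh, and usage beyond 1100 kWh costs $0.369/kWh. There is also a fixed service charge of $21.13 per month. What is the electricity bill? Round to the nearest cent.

$367.38

Usage = 49.1 kWh/day × 31 days = 1522.1 kWh
First 400 kWh × $0.114 = $45.60
Next 700 kWh × $0.207 = $144.90
Remaining 422.1 kWh × $0.369 = $155.75
Energy charge = $346.25; + service $21.13 = $367.38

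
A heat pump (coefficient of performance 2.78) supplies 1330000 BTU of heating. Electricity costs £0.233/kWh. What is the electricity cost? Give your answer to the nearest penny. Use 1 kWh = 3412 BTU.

Heat delivered = 1,330,000 BTU / 3412 = 389.8 kWh
Electrical input = 389.8 kWh / 2.78 = 140.2 kWh
Cost = 140.2 × £0.233/kWh = £32.67

£32.67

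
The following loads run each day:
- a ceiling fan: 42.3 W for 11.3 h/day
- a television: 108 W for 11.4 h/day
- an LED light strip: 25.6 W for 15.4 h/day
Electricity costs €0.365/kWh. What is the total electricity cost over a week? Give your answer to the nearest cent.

ceiling fan: 42.3 W × 11.3 h × 7 d = 3,346 Wh = 3.346 kWh
television: 108 W × 11.4 h × 7 d = 8,618 Wh = 8.618 kWh
LED light strip: 25.6 W × 15.4 h × 7 d = 2,760 Wh = 2.76 kWh
Total energy = 3.346 + 8.618 + 2.76 = 14.72 kWh
Cost = 14.72 kWh × €0.365 = €5.37

€5.37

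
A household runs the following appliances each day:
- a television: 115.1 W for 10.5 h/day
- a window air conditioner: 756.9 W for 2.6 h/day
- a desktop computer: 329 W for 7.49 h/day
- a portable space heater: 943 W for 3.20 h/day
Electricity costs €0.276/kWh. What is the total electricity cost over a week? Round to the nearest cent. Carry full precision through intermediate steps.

€16.73

television: 115.1 W × 10.5 h × 7 d = 8,460 Wh = 8.46 kWh
window air conditioner: 756.9 W × 2.6 h × 7 d = 13,776 Wh = 13.78 kWh
desktop computer: 329 W × 7.49 h × 7 d = 17,249 Wh = 17.25 kWh
portable space heater: 943 W × 3.20 h × 7 d = 21,123 Wh = 21.12 kWh
Total energy = 8.46 + 13.78 + 17.25 + 21.12 = 60.61 kWh
Cost = 60.61 kWh × €0.276 = €16.73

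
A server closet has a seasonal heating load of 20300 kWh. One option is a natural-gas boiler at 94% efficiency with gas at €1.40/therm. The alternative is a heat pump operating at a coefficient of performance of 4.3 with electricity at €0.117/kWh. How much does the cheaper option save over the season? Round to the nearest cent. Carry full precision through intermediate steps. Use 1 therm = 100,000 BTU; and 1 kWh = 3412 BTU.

€479.24

Heat load = 20300 kWh × 3412 = 69,263,600 BTU
Gas: input = 69,263,600 / 0.94 = 73,684,681 BTU = 736.8 therm → 736.8 × €1.40 = €1,031.59
Heat pump: 69,263,600 BTU / 3412 = 20,300 kWh heat; / 4.3 = 4,721 kWh in → × €0.117 = €552.35
Difference = |€1,031.59 − €552.35| = €479.24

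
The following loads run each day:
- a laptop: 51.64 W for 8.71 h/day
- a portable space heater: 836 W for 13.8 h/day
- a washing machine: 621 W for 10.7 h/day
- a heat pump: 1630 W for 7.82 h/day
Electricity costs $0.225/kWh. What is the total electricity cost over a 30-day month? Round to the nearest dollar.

$212

laptop: 51.64 W × 8.71 h × 30 d = 13,494 Wh = 13.49 kWh
portable space heater: 836 W × 13.8 h × 30 d = 346,104 Wh = 346.1 kWh
washing machine: 621 W × 10.7 h × 30 d = 199,341 Wh = 199.3 kWh
heat pump: 1630 W × 7.82 h × 30 d = 382,398 Wh = 382.4 kWh
Total energy = 13.49 + 346.1 + 199.3 + 382.4 = 941.3 kWh
Cost = 941.3 kWh × $0.225 = $211.80 ≈ $212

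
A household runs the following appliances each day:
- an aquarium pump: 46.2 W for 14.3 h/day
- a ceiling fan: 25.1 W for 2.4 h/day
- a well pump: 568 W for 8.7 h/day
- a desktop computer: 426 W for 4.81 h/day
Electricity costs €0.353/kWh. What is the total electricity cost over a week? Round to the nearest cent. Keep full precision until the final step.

€19.06

aquarium pump: 46.2 W × 14.3 h × 7 d = 4,625 Wh = 4.625 kWh
ceiling fan: 25.1 W × 2.4 h × 7 d = 422 Wh = 0.4217 kWh
well pump: 568 W × 8.7 h × 7 d = 34,591 Wh = 34.59 kWh
desktop computer: 426 W × 4.81 h × 7 d = 14,343 Wh = 14.34 kWh
Total energy = 4.625 + 0.4217 + 34.59 + 14.34 = 53.98 kWh
Cost = 53.98 kWh × €0.353 = €19.06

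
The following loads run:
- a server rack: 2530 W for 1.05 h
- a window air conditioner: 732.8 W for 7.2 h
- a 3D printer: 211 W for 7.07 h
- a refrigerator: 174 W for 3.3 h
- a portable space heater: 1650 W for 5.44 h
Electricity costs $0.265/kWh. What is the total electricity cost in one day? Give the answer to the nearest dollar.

server rack: 2530 W × 1.05 h = 2,656 Wh = 2.656 kWh
window air conditioner: 732.8 W × 7.2 h = 5,276 Wh = 5.276 kWh
3D printer: 211 W × 7.07 h = 1,492 Wh = 1.492 kWh
refrigerator: 174 W × 3.3 h = 574 Wh = 0.5742 kWh
portable space heater: 1650 W × 5.44 h = 8,976 Wh = 8.976 kWh
Total energy = 2.656 + 5.276 + 1.492 + 0.5742 + 8.976 = 18.97 kWh
Cost = 18.97 kWh × $0.265 = $5.03 ≈ $5

$5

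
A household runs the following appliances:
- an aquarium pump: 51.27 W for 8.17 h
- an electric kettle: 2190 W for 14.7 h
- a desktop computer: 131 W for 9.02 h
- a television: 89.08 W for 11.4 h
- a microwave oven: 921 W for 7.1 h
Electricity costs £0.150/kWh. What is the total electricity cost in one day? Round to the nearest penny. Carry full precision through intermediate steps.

£6.20

aquarium pump: 51.27 W × 8.17 h = 419 Wh = 0.4189 kWh
electric kettle: 2190 W × 14.7 h = 32,193 Wh = 32.19 kWh
desktop computer: 131 W × 9.02 h = 1,182 Wh = 1.182 kWh
television: 89.08 W × 11.4 h = 1,016 Wh = 1.016 kWh
microwave oven: 921 W × 7.1 h = 6,539 Wh = 6.539 kWh
Total energy = 0.4189 + 32.19 + 1.182 + 1.016 + 6.539 = 41.35 kWh
Cost = 41.35 kWh × £0.150 = £6.20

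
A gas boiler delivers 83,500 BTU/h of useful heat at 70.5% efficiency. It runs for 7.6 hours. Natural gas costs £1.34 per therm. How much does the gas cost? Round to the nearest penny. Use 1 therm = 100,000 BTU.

£12.06

Heat delivered = 83,500 BTU/h × 7.6 h = 634,600 BTU
Gas input = 634,600 / 0.705 = 900,142 BTU
= 900,142 / 100,000 = 9.001 therm
Cost = 9.001 × £1.34/therm = £12.06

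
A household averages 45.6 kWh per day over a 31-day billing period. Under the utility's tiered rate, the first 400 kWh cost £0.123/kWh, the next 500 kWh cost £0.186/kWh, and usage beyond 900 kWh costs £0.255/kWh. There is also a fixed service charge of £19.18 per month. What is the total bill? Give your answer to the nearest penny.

£292.35

Usage = 45.6 kWh/day × 31 days = 1413.6 kWh
First 400 kWh × £0.123 = £49.20
Next 500 kWh × £0.186 = £93.00
Remaining 513.6 kWh × £0.255 = £130.97
Energy charge = £273.17; + service £19.18 = £292.35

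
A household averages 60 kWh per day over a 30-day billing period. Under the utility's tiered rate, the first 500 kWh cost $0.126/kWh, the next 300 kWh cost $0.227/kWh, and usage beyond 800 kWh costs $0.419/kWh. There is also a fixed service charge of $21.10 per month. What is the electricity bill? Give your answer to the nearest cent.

$571.20

Usage = 60 kWh/day × 30 days = 1800 kWh
First 500 kWh × $0.126 = $63.00
Next 300 kWh × $0.227 = $68.10
Remaining 1000 kWh × $0.419 = $419.00
Energy charge = $550.10; + service $21.10 = $571.20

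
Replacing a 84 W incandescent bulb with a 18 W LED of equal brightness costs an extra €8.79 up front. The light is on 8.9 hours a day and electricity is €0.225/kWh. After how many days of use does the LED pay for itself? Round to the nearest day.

67 days

Power saved = 84 − 18 = 66 W
Daily energy saved = 66 W × 8.9 h = 587.4 Wh = 0.5874 kWh
Daily savings = 0.5874 × €0.225 = €0.1322
Payback = €8.79 / €0.1322 per day = 66.51 days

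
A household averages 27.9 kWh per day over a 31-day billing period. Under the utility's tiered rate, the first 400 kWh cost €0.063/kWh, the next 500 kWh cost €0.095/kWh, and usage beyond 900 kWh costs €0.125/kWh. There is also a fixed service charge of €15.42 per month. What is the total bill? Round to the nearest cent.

€84.79

Usage = 27.9 kWh/day × 31 days = 864.9 kWh
First 400 kWh × €0.063 = €25.20
Next 464.9 kWh × €0.095 = €44.17
Remaining tier: 0 kWh (not reached)
Energy charge = €69.37; + service €15.42 = €84.79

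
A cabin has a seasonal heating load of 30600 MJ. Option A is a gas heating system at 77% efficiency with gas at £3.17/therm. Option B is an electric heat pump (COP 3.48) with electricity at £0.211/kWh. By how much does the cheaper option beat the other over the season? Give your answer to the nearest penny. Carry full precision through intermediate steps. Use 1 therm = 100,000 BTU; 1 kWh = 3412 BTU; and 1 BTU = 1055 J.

Heat load = 30600 MJ = 30,600,000,000 J / 1055 = 29,004,739 BTU
Gas: input = 29,004,739 / 0.77 = 37,668,493 BTU = 376.7 therm → 376.7 × £3.17 = £1,194.09
Heat pump: 29,004,739 BTU / 3412 = 8,501 kWh heat; / 3.48 = 2,443 kWh in → × £0.211 = £515.42
Difference = |£1,194.09 − £515.42| = £678.67

£678.67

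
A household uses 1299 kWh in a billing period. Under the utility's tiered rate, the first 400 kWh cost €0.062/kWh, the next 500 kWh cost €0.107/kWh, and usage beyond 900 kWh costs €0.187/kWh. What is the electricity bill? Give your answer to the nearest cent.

First 400 kWh × €0.062 = €24.80
Next 500 kWh × €0.107 = €53.50
Remaining 399 kWh × €0.187 = €74.61
Total = €152.91

€152.91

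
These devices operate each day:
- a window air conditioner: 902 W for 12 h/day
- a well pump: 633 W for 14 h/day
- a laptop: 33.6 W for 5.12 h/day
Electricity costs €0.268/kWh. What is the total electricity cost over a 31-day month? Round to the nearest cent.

window air conditioner: 902 W × 12 h × 31 d = 335,544 Wh = 335.5 kWh
well pump: 633 W × 14 h × 31 d = 274,722 Wh = 274.7 kWh
laptop: 33.6 W × 5.12 h × 31 d = 5,333 Wh = 5.333 kWh
Total energy = 335.5 + 274.7 + 5.333 = 615.6 kWh
Cost = 615.6 kWh × €0.268 = €164.98

€164.98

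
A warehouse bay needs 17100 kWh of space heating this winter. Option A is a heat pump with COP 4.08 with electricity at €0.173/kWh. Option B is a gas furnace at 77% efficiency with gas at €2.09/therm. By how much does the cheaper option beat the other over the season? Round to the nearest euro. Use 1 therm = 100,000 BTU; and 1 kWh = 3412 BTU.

Heat load = 17100 kWh × 3412 = 58,345,200 BTU
Gas: input = 58,345,200 / 0.77 = 75,772,987 BTU = 757.7 therm → 757.7 × €2.09 = €1,583.66
Heat pump: 58,345,200 BTU / 3412 = 17,100 kWh heat; / 4.08 = 4,191 kWh in → × €0.173 = €725.07
Difference = |€1,583.66 − €725.07| = €858.58 ≈ €859

€859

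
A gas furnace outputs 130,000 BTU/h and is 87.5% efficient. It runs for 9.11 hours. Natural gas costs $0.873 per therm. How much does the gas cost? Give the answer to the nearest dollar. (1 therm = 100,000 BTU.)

$12

Heat delivered = 130,000 BTU/h × 9.11 h = 1,184,300 BTU
Gas input = 1,184,300 / 0.875 = 1,353,486 BTU
= 1,353,486 / 100,000 = 13.53 therm
Cost = 13.53 × $0.873/therm = $11.82 ≈ $12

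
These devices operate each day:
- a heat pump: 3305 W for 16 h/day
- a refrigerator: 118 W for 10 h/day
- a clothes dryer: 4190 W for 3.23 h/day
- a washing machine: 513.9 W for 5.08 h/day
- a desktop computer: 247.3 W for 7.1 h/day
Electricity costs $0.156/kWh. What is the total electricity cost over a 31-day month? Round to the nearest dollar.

$348

heat pump: 3305 W × 16 h × 31 d = 1,639,280 Wh = 1,639 kWh
refrigerator: 118 W × 10 h × 31 d = 36,580 Wh = 36.58 kWh
clothes dryer: 4190 W × 3.23 h × 31 d = 419,545 Wh = 419.5 kWh
washing machine: 513.9 W × 5.08 h × 31 d = 80,929 Wh = 80.93 kWh
desktop computer: 247.3 W × 7.1 h × 31 d = 54,431 Wh = 54.43 kWh
Total energy = 1,639 + 36.58 + 419.5 + 80.93 + 54.43 = 2,231 kWh
Cost = 2,231 kWh × $0.156 = $348.00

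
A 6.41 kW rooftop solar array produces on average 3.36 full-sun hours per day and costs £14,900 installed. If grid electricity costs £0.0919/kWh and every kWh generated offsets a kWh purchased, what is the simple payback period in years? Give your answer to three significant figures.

20.6 years

Daily generation = 6.41 kW × 3.36 h = 21.54 kWh
Annual generation = 21.54 × 365 = 7861.2 kWh
Annual savings = 7861.2 × £0.0919 = £722.45
Payback = £14,900 / £722.45 = 20.6 years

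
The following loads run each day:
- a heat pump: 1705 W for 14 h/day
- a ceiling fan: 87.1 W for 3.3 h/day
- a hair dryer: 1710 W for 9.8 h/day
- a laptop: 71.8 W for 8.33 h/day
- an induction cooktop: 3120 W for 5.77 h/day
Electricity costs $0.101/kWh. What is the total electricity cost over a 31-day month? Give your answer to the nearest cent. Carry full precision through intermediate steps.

heat pump: 1705 W × 14 h × 31 d = 739,970 Wh = 740 kWh
ceiling fan: 87.1 W × 3.3 h × 31 d = 8,910 Wh = 8.91 kWh
hair dryer: 1710 W × 9.8 h × 31 d = 519,498 Wh = 519.5 kWh
laptop: 71.8 W × 8.33 h × 31 d = 18,541 Wh = 18.54 kWh
induction cooktop: 3120 W × 5.77 h × 31 d = 558,074 Wh = 558.1 kWh
Total energy = 740 + 8.91 + 519.5 + 18.54 + 558.1 = 1,845 kWh
Cost = 1,845 kWh × $0.101 = $186.34

$186.34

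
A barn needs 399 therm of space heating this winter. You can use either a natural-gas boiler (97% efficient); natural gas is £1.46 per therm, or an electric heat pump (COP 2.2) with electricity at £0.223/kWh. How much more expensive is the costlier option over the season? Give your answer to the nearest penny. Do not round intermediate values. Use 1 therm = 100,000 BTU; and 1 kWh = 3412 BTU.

£584.79

Heat load = 399 therm × 100,000 = 39,900,000 BTU
Gas: input = 39,900,000 / 0.97 = 41,134,021 BTU = 411.3 therm → 411.3 × £1.46 = £600.56
Heat pump: 39,900,000 BTU / 3412 = 11,690 kWh heat; / 2.2 = 5,315 kWh in → × £0.223 = £1,185.35
Difference = |£600.56 − £1,185.35| = £584.79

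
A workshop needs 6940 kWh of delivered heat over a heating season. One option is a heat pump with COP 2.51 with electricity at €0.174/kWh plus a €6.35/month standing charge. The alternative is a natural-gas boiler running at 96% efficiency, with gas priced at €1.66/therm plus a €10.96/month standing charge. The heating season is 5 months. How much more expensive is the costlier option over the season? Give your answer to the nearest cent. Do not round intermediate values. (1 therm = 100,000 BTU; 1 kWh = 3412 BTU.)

€48.60

Heat load = 6940 kWh × 3412 = 23,679,280 BTU
Gas: input = 23,679,280 / 0.96 = 24,665,917 BTU = 246.7 therm → 246.7 × €1.66 = €409.45; + 5 × €10.96 standing = €464.25
Heat pump: 23,679,280 BTU / 3412 = 6,940 kWh heat; / 2.51 = 2,765 kWh in → × €0.174 = €481.10; + 5 × €6.35 standing = €512.85
Difference = |€464.25 − €512.85| = €48.60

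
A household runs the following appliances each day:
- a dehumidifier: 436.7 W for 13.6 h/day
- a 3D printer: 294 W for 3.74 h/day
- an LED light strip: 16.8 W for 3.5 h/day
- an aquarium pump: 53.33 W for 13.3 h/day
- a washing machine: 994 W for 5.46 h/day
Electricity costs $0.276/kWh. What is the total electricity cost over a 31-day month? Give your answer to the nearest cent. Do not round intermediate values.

$113.23

dehumidifier: 436.7 W × 13.6 h × 31 d = 184,113 Wh = 184.1 kWh
3D printer: 294 W × 3.74 h × 31 d = 34,086 Wh = 34.09 kWh
LED light strip: 16.8 W × 3.5 h × 31 d = 1,823 Wh = 1.823 kWh
aquarium pump: 53.33 W × 13.3 h × 31 d = 21,988 Wh = 21.99 kWh
washing machine: 994 W × 5.46 h × 31 d = 168,244 Wh = 168.2 kWh
Total energy = 184.1 + 34.09 + 1.823 + 21.99 + 168.2 = 410.3 kWh
Cost = 410.3 kWh × $0.276 = $113.23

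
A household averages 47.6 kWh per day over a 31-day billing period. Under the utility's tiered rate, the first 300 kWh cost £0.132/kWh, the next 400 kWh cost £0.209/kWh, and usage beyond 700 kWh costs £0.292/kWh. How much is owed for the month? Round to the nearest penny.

£349.68

Usage = 47.6 kWh/day × 31 days = 1475.6 kWh
First 300 kWh × £0.132 = £39.60
Next 400 kWh × £0.209 = £83.60
Remaining 775.6 kWh × £0.292 = £226.48
Total = £349.68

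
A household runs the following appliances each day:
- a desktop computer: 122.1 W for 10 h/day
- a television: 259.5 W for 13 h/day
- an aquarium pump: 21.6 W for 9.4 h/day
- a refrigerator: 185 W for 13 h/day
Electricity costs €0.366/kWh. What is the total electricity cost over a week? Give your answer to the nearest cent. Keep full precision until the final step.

€18.45

desktop computer: 122.1 W × 10 h × 7 d = 8,547 Wh = 8.547 kWh
television: 259.5 W × 13 h × 7 d = 23,614 Wh = 23.61 kWh
aquarium pump: 21.6 W × 9.4 h × 7 d = 1,421 Wh = 1.421 kWh
refrigerator: 185 W × 13 h × 7 d = 16,835 Wh = 16.84 kWh
Total energy = 8.547 + 23.61 + 1.421 + 16.84 = 50.42 kWh
Cost = 50.42 kWh × €0.366 = €18.45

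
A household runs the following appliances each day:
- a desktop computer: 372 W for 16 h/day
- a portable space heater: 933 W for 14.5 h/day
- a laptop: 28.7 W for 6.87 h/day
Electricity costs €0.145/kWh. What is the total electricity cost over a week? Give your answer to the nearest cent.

desktop computer: 372 W × 16 h × 7 d = 41,664 Wh = 41.66 kWh
portable space heater: 933 W × 14.5 h × 7 d = 94,700 Wh = 94.7 kWh
laptop: 28.7 W × 6.87 h × 7 d = 1,380 Wh = 1.38 kWh
Total energy = 41.66 + 94.7 + 1.38 = 137.7 kWh
Cost = 137.7 kWh × €0.145 = €19.97

€19.97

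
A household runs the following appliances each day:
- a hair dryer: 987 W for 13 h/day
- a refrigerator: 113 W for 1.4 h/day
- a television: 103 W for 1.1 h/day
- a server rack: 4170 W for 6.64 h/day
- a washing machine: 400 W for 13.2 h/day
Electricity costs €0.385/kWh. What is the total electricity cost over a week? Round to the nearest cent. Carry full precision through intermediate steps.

hair dryer: 987 W × 13 h × 7 d = 89,817 Wh = 89.82 kWh
refrigerator: 113 W × 1.4 h × 7 d = 1,107 Wh = 1.107 kWh
television: 103 W × 1.1 h × 7 d = 793 Wh = 0.7931 kWh
server rack: 4170 W × 6.64 h × 7 d = 193,822 Wh = 193.8 kWh
washing machine: 400 W × 13.2 h × 7 d = 36,960 Wh = 36.96 kWh
Total energy = 89.82 + 1.107 + 0.7931 + 193.8 + 36.96 = 322.5 kWh
Cost = 322.5 kWh × €0.385 = €124.16

€124.16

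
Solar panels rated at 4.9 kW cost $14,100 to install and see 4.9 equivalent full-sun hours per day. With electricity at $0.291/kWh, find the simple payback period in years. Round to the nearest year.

6 years

Daily generation = 4.9 kW × 4.9 h = 24.01 kWh
Annual generation = 24.01 × 365 = 8763.7 kWh
Annual savings = 8763.7 × $0.291 = $2,550.22
Payback = $14,100 / $2,550.22 = 5.53 years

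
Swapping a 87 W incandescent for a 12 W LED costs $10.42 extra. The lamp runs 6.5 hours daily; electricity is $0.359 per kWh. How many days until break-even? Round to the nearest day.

Power saved = 87 − 12 = 75 W
Daily energy saved = 75 W × 6.5 h = 487.5 Wh = 0.4875 kWh
Daily savings = 0.4875 × $0.359 = $0.1750
Payback = $10.42 / $0.1750 per day = 59.54 days

60 days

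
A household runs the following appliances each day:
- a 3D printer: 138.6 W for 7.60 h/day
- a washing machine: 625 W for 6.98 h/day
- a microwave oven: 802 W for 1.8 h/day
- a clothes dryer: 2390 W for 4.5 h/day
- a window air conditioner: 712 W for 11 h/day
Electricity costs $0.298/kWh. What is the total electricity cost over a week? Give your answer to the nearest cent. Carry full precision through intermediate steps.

3D printer: 138.6 W × 7.60 h × 7 d = 7,374 Wh = 7.374 kWh
washing machine: 625 W × 6.98 h × 7 d = 30,538 Wh = 30.54 kWh
microwave oven: 802 W × 1.8 h × 7 d = 10,105 Wh = 10.11 kWh
clothes dryer: 2390 W × 4.5 h × 7 d = 75,285 Wh = 75.28 kWh
window air conditioner: 712 W × 11 h × 7 d = 54,824 Wh = 54.82 kWh
Total energy = 7.374 + 30.54 + 10.11 + 75.28 + 54.82 = 178.1 kWh
Cost = 178.1 kWh × $0.298 = $53.08

$53.08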